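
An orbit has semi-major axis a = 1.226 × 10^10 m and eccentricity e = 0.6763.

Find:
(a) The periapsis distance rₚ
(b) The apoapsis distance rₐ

(a) rₚ = a(1 − e) = 1.226e+10 · (1 − 0.6763) = 1.226e+10 · 0.3237 ≈ 3.969e+09 m = 3.969 × 10^9 m.
(b) rₐ = a(1 + e) = 1.226e+10 · (1 + 0.6763) = 1.226e+10 · 1.6763 ≈ 2.055e+10 m = 2.055 × 10^10 m.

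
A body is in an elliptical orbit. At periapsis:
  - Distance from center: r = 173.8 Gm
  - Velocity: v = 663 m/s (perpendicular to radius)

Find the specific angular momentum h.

Convert to SI: r = 173.8 Gm = 1.738e+11 m.
With v perpendicular to r, h = r · v.
h = 1.738e+11 · 663 m²/s ≈ 1.152e+14 m²/s.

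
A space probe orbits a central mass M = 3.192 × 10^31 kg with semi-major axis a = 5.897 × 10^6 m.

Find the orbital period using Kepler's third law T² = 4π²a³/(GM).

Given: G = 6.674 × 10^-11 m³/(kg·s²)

GM = G · M = 6.674e-11 · 3.192e+31 = 2.13034e+21 m³/s².
Kepler's third law: T = 2π √(a³ / GM).
Substituting a = 5.897e+06 m and GM = 2.13034e+21 m³/s²:
T = 2π √((5.897e+06)³ / 2.13034e+21) s
T ≈ 1.949 s = 1.949 seconds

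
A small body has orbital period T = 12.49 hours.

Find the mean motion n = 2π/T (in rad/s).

Convert to SI: T = 12.49 hours = 44964 s.
n = 2π / T.
n = 2π / 44964 s ≈ 0.0001397 rad/s.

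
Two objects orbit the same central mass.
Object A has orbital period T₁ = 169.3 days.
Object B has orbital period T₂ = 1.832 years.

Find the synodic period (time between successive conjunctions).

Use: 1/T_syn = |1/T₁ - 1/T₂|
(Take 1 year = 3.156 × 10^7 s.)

Convert to SI: T₁ = 169.3 days = 1.46275e+07 s; T₂ = 1.832 years = 5.78179e+07 s.
T_syn = |T₁ · T₂ / (T₁ − T₂)|.
T_syn = |1.46275e+07 · 5.78179e+07 / (1.46275e+07 − 5.78179e+07)| s ≈ 1.958e+07 s = 226.6 days.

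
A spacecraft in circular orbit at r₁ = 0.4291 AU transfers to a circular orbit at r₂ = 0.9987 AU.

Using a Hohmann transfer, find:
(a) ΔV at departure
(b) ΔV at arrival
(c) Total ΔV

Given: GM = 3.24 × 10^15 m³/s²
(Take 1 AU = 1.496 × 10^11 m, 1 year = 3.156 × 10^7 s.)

Convert to SI: r₁ = 0.4291 AU = 6.41934e+10 m; r₂ = 0.9987 AU = 1.49406e+11 m.
Transfer semi-major axis: a_t = (r₁ + r₂)/2 = (6.41934e+10 + 1.49406e+11)/2 = 1.06799e+11 m.
Circular speeds: v₁ = √(GM/r₁) = 224.661 m/s, v₂ = √(GM/r₂) = 147.261 m/s.
Transfer speeds (vis-viva v² = GM(2/r − 1/a_t)): v₁ᵗ = 265.721 m/s, v₂ᵗ = 114.169 m/s.
(a) ΔV₁ = |v₁ᵗ − v₁| ≈ 41.06 m/s = 0.008662 AU/year.
(b) ΔV₂ = |v₂ − v₂ᵗ| ≈ 33.09 m/s = 0.006981 AU/year.
(c) ΔV_total = ΔV₁ + ΔV₂ ≈ 74.15 m/s = 0.01564 AU/year.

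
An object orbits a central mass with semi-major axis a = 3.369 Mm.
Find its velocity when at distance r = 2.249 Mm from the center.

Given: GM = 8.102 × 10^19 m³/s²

Convert to SI: a = 3.369 Mm = 3.369e+06 m; r = 2.249 Mm = 2.249e+06 m.
Vis-viva: v = √(GM · (2/r − 1/a)).
2/r − 1/a = 2/2.249e+06 − 1/3.369e+06 = 5.9246e-07 m⁻¹.
v = √(8.102e+19 · 5.9246e-07) m/s ≈ 6.928e+06 m/s = 6928 km/s.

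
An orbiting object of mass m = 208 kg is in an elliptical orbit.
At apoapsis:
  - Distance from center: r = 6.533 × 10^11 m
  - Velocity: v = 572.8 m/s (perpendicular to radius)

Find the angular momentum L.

Since v is perpendicular to r, L = m · v · r.
L = 208 · 572.8 · 6.533e+11 kg·m²/s ≈ 7.784e+16 kg·m²/s.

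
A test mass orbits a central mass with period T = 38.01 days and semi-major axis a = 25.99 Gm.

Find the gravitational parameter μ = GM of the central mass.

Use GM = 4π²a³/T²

Convert to SI: T = 38.01 days = 3.28406e+06 s; a = 25.99 Gm = 2.599e+10 m.
GM = 4π² · a³ / T².
GM = 4π² · (2.599e+10)³ / (3.28406e+06)² m³/s² ≈ 6.426e+19 m³/s² = 6.426 × 10^19 m³/s².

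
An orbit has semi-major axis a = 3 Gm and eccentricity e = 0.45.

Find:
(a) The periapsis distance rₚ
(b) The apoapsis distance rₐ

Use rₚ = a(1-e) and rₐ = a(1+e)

Convert to SI: a = 3 Gm = 3e+09 m.
(a) rₚ = a(1 − e) = 3e+09 · (1 − 0.45) = 3e+09 · 0.55 ≈ 1.65e+09 m = 1.65 Gm.
(b) rₐ = a(1 + e) = 3e+09 · (1 + 0.45) = 3e+09 · 1.45 ≈ 4.35e+09 m = 4.35 Gm.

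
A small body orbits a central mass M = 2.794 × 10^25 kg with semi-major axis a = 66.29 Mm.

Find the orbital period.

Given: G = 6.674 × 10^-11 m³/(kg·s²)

Convert to SI: a = 66.29 Mm = 6.629e+07 m.
GM = G · M = 6.674e-11 · 2.794e+25 = 1.86472e+15 m³/s².
Kepler's third law: T = 2π √(a³ / GM).
Substituting a = 6.629e+07 m and GM = 1.86472e+15 m³/s²:
T = 2π √((6.629e+07)³ / 1.86472e+15) s
T ≈ 7.853e+04 s = 21.81 hours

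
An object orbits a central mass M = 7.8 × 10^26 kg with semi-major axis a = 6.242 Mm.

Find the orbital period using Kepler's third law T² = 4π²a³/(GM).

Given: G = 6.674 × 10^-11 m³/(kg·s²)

Convert to SI: a = 6.242 Mm = 6.242e+06 m.
GM = G · M = 6.674e-11 · 7.8e+26 = 5.20572e+16 m³/s².
Kepler's third law: T = 2π √(a³ / GM).
Substituting a = 6.242e+06 m and GM = 5.20572e+16 m³/s²:
T = 2π √((6.242e+06)³ / 5.20572e+16) s
T ≈ 429.5 s = 7.158 minutes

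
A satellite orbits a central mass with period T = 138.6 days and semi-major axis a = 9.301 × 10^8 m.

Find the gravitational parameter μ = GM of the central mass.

Convert to SI: T = 138.6 days = 1.1975e+07 s.
GM = 4π² · a³ / T².
GM = 4π² · (9.301e+08)³ / (1.1975e+07)² m³/s² ≈ 2.215e+14 m³/s² = 2.215 × 10^14 m³/s².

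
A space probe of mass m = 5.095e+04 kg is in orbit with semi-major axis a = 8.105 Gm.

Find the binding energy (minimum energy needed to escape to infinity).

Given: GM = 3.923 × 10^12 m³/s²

Convert to SI: a = 8.105 Gm = 8.105e+09 m.
Total orbital energy is E = −GMm/(2a); binding energy is E_bind = −E = GMm/(2a).
E_bind = 3.923e+12 · 5.095e+04 / (2 · 8.105e+09) J ≈ 1.233e+07 J = 12.33 MJ.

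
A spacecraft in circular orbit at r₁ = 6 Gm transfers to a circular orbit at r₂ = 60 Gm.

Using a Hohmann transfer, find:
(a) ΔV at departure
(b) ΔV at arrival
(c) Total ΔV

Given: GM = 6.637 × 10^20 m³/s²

Convert to SI: r₁ = 6 Gm = 6e+09 m; r₂ = 60 Gm = 6e+10 m.
Transfer semi-major axis: a_t = (r₁ + r₂)/2 = (6e+09 + 6e+10)/2 = 3.3e+10 m.
Circular speeds: v₁ = √(GM/r₁) = 332591 m/s, v₂ = √(GM/r₂) = 105174 m/s.
Transfer speeds (vis-viva v² = GM(2/r − 1/a_t)): v₁ᵗ = 448465 m/s, v₂ᵗ = 44846.5 m/s.
(a) ΔV₁ = |v₁ᵗ − v₁| ≈ 1.159e+05 m/s = 115.9 km/s.
(b) ΔV₂ = |v₂ − v₂ᵗ| ≈ 6.033e+04 m/s = 60.33 km/s.
(c) ΔV_total = ΔV₁ + ΔV₂ ≈ 1.762e+05 m/s = 176.2 km/s.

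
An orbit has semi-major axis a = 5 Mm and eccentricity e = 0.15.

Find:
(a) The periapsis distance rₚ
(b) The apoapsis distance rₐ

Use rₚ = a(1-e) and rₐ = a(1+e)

Convert to SI: a = 5 Mm = 5e+06 m.
(a) rₚ = a(1 − e) = 5e+06 · (1 − 0.15) = 5e+06 · 0.85 ≈ 4.25e+06 m = 4.25 Mm.
(b) rₐ = a(1 + e) = 5e+06 · (1 + 0.15) = 5e+06 · 1.15 ≈ 5.75e+06 m = 5.75 Mm.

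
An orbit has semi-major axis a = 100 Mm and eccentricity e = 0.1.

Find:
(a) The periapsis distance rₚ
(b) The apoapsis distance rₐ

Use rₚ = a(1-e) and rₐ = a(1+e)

Convert to SI: a = 100 Mm = 1e+08 m.
(a) rₚ = a(1 − e) = 1e+08 · (1 − 0.1) = 1e+08 · 0.9 ≈ 9e+07 m = 90 Mm.
(b) rₐ = a(1 + e) = 1e+08 · (1 + 0.1) = 1e+08 · 1.1 ≈ 1.1e+08 m = 110 Mm.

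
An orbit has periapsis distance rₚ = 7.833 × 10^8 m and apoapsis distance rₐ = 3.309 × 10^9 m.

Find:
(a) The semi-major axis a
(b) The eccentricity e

(a) a = (rₚ + rₐ) / 2 = (7.833e+08 + 3.309e+09) / 2 ≈ 2.046e+09 m = 2.046 × 10^9 m.
(b) e = (rₐ − rₚ) / (rₐ + rₚ) = (3.309e+09 − 7.833e+08) / (3.309e+09 + 7.833e+08) ≈ 0.6172.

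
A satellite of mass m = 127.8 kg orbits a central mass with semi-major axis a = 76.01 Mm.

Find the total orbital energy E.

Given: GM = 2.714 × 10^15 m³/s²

Convert to SI: a = 76.01 Mm = 7.601e+07 m.
E = −GMm / (2a).
E = −2.714e+15 · 127.8 / (2 · 7.601e+07) J ≈ -2.282e+09 J = -2.282 GJ.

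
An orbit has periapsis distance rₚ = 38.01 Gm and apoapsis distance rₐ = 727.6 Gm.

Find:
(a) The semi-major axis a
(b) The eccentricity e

Convert to SI: rₚ = 38.01 Gm = 3.801e+10 m; rₐ = 727.6 Gm = 7.276e+11 m.
(a) a = (rₚ + rₐ) / 2 = (3.801e+10 + 7.276e+11) / 2 ≈ 3.828e+11 m = 382.8 Gm.
(b) e = (rₐ − rₚ) / (rₐ + rₚ) = (7.276e+11 − 3.801e+10) / (7.276e+11 + 3.801e+10) ≈ 0.9007.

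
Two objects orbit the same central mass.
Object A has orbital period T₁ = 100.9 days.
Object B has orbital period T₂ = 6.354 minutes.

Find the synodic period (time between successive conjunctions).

Convert to SI: T₁ = 100.9 days = 8.71776e+06 s; T₂ = 6.354 minutes = 381.24 s.
T_syn = |T₁ · T₂ / (T₁ − T₂)|.
T_syn = |8.71776e+06 · 381.24 / (8.71776e+06 − 381.24)| s ≈ 381.3 s = 6.354 minutes.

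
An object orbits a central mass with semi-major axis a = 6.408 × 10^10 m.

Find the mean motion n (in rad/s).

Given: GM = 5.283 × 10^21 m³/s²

n = √(GM / a³).
n = √(5.283e+21 / (6.408e+10)³) rad/s ≈ 4.481e-06 rad/s.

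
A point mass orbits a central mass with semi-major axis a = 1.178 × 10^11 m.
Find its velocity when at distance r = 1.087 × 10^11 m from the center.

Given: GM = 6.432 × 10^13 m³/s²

Vis-viva: v = √(GM · (2/r − 1/a)).
2/r − 1/a = 2/1.087e+11 − 1/1.178e+11 = 9.9103e-12 m⁻¹.
v = √(6.432e+13 · 9.9103e-12) m/s ≈ 25.25 m/s = 25.25 m/s.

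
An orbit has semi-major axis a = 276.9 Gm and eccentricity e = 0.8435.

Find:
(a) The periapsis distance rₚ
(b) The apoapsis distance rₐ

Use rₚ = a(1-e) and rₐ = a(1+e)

Convert to SI: a = 276.9 Gm = 2.769e+11 m.
(a) rₚ = a(1 − e) = 2.769e+11 · (1 − 0.8435) = 2.769e+11 · 0.1565 ≈ 4.333e+10 m = 43.33 Gm.
(b) rₐ = a(1 + e) = 2.769e+11 · (1 + 0.8435) = 2.769e+11 · 1.8435 ≈ 5.105e+11 m = 510.5 Gm.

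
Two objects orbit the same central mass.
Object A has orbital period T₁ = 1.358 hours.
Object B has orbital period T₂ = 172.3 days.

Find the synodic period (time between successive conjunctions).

Convert to SI: T₁ = 1.358 hours = 4888.8 s; T₂ = 172.3 days = 1.48867e+07 s.
T_syn = |T₁ · T₂ / (T₁ − T₂)|.
T_syn = |4888.8 · 1.48867e+07 / (4888.8 − 1.48867e+07)| s ≈ 4890 s = 1.358 hours.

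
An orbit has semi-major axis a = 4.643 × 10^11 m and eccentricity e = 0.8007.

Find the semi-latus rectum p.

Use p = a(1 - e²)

p = a (1 − e²).
p = 4.643e+11 · (1 − (0.8007)²) = 4.643e+11 · 0.35888 ≈ 1.666e+11 m = 1.666 × 10^11 m.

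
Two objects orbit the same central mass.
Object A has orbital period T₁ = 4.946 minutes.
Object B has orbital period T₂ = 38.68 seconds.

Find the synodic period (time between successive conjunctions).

Convert to SI: T₁ = 4.946 minutes = 296.76 s.
T_syn = |T₁ · T₂ / (T₁ − T₂)|.
T_syn = |296.76 · 38.68 / (296.76 − 38.68)| s ≈ 44.48 s = 44.48 seconds.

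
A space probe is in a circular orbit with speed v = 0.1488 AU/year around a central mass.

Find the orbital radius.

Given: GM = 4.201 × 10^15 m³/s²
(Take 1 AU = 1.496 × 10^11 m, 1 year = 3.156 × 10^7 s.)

Convert to SI: v = 0.1488 AU/year = 705.338 m/s.
For a circular orbit, v² = GM / r, so r = GM / v².
r = 4.201e+15 / (705.338)² m ≈ 8.444e+09 m = 0.05645 AU.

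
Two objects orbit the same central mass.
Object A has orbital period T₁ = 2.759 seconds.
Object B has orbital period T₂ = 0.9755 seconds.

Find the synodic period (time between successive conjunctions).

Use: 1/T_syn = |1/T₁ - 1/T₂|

T_syn = |T₁ · T₂ / (T₁ − T₂)|.
T_syn = |2.759 · 0.9755 / (2.759 − 0.9755)| s ≈ 1.509 s = 1.509 seconds.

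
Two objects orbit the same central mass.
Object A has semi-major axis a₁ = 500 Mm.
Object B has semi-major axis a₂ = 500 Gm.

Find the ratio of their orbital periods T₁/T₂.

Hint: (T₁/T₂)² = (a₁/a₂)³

Convert to SI: a₁ = 500 Mm = 5e+08 m; a₂ = 500 Gm = 5e+11 m.
From Kepler's third law, (T₁/T₂)² = (a₁/a₂)³, so T₁/T₂ = (a₁/a₂)^(3/2).
a₁/a₂ = 5e+08 / 5e+11 = 0.001.
T₁/T₂ = (0.001)^(3/2) ≈ 3.162e-05.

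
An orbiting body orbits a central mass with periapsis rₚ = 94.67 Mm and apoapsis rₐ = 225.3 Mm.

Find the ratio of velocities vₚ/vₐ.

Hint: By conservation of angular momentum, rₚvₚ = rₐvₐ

Convert to SI: rₚ = 94.67 Mm = 9.467e+07 m; rₐ = 225.3 Mm = 2.253e+08 m.
Conservation of angular momentum gives rₚvₚ = rₐvₐ, so vₚ/vₐ = rₐ/rₚ.
vₚ/vₐ = 2.253e+08 / 9.467e+07 ≈ 2.38.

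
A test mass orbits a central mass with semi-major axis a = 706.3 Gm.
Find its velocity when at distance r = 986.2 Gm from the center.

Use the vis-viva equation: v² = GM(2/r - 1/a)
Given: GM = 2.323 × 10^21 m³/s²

Convert to SI: a = 706.3 Gm = 7.063e+11 m; r = 986.2 Gm = 9.862e+11 m.
Vis-viva: v = √(GM · (2/r − 1/a)).
2/r − 1/a = 2/9.862e+11 − 1/7.063e+11 = 6.12157e-13 m⁻¹.
v = √(2.323e+21 · 6.12157e-13) m/s ≈ 3.771e+04 m/s = 37.71 km/s.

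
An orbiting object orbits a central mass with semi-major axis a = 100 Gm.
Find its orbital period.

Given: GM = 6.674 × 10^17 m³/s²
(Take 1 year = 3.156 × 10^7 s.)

Convert to SI: a = 100 Gm = 1e+11 m.
Kepler's third law: T = 2π √(a³ / GM).
Substituting a = 1e+11 m and GM = 6.674e+17 m³/s²:
T = 2π √((1e+11)³ / 6.674e+17) s
T ≈ 2.432e+08 s = 7.706 years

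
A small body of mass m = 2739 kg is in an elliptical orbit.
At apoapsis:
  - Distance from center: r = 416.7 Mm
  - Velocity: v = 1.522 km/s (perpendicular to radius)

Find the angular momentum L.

Convert to SI: r = 416.7 Mm = 4.167e+08 m; v = 1.522 km/s = 1522 m/s.
Since v is perpendicular to r, L = m · v · r.
L = 2739 · 1522 · 4.167e+08 kg·m²/s ≈ 1.737e+15 kg·m²/s.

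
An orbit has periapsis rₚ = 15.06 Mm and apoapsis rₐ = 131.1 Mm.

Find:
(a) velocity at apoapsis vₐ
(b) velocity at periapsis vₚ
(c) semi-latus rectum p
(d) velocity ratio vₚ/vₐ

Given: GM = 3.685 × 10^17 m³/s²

Convert to SI: rₚ = 15.06 Mm = 1.506e+07 m; rₐ = 131.1 Mm = 1.311e+08 m.
(a) With a = (rₚ + rₐ)/2 = 7.308e+07 m, vₐ = √(GM (2/rₐ − 1/a)) = √(3.685e+17 · (2/1.311e+08 − 1/7.308e+07)) m/s ≈ 2.407e+04 m/s
(b) With a = (rₚ + rₐ)/2 = 7.308e+07 m, vₚ = √(GM (2/rₚ − 1/a)) = √(3.685e+17 · (2/1.506e+07 − 1/7.308e+07)) m/s ≈ 2.095e+05 m/s
(c) From a = (rₚ + rₐ)/2 = 7.308e+07 m and e = (rₐ − rₚ)/(rₐ + rₚ) = 0.793924, p = a(1 − e²) = 7.308e+07 · (1 − (0.793924)²) ≈ 2.702e+07 m
(d) Conservation of angular momentum (rₚvₚ = rₐvₐ) gives vₚ/vₐ = rₐ/rₚ = 1.311e+08/1.506e+07 ≈ 8.705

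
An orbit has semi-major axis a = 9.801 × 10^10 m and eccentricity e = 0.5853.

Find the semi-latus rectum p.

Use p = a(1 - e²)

p = a (1 − e²).
p = 9.801e+10 · (1 − (0.5853)²) = 9.801e+10 · 0.657424 ≈ 6.443e+10 m = 6.443 × 10^10 m.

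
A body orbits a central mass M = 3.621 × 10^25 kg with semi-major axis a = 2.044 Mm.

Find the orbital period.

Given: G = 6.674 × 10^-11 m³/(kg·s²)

Convert to SI: a = 2.044 Mm = 2.044e+06 m.
GM = G · M = 6.674e-11 · 3.621e+25 = 2.41666e+15 m³/s².
Kepler's third law: T = 2π √(a³ / GM).
Substituting a = 2.044e+06 m and GM = 2.41666e+15 m³/s²:
T = 2π √((2.044e+06)³ / 2.41666e+15) s
T ≈ 373.5 s = 6.225 minutes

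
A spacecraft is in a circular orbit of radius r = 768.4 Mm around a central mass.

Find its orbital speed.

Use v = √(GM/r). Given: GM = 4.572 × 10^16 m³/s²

Convert to SI: r = 768.4 Mm = 7.684e+08 m.
For a circular orbit, gravity supplies the centripetal force, so v = √(GM / r).
v = √(4.572e+16 / 7.684e+08) m/s ≈ 7714 m/s = 7.714 km/s.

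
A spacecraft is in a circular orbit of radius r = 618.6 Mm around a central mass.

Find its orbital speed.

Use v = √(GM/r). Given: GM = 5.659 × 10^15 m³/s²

Convert to SI: r = 618.6 Mm = 6.186e+08 m.
For a circular orbit, gravity supplies the centripetal force, so v = √(GM / r).
v = √(5.659e+15 / 6.186e+08) m/s ≈ 3025 m/s = 3.025 km/s.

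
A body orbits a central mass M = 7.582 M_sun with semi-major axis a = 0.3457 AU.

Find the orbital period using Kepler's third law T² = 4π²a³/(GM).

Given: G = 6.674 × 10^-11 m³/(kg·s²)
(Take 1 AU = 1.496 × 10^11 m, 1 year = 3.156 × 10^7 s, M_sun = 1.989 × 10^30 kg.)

Convert to SI: a = 0.3457 AU = 5.17167e+10 m; M = 7.582 M_sun = 1.50806e+31 kg.
GM = G · M = 6.674e-11 · 1.50806e+31 = 1.00648e+21 m³/s².
Kepler's third law: T = 2π √(a³ / GM).
Substituting a = 5.17167e+10 m and GM = 1.00648e+21 m³/s²:
T = 2π √((5.17167e+10)³ / 1.00648e+21) s
T ≈ 2.329e+06 s = 0.07381 years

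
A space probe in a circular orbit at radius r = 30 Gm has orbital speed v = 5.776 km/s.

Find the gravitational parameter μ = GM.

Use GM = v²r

Convert to SI: r = 30 Gm = 3e+10 m; v = 5.776 km/s = 5776 m/s.
For a circular orbit v² = GM/r, so GM = v² · r.
GM = (5776)² · 3e+10 m³/s² ≈ 1.001e+18 m³/s² = 1.001 × 10^18 m³/s².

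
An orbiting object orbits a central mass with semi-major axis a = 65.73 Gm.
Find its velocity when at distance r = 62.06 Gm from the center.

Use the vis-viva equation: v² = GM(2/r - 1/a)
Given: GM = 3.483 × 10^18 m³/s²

Convert to SI: a = 65.73 Gm = 6.573e+10 m; r = 62.06 Gm = 6.206e+10 m.
Vis-viva: v = √(GM · (2/r − 1/a)).
2/r − 1/a = 2/6.206e+10 − 1/6.573e+10 = 1.70131e-11 m⁻¹.
v = √(3.483e+18 · 1.70131e-11) m/s ≈ 7698 m/s = 7.698 km/s.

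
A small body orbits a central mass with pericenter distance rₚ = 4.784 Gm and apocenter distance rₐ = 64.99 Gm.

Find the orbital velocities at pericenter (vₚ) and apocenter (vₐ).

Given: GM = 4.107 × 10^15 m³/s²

Convert to SI: rₚ = 4.784 Gm = 4.784e+09 m; rₐ = 64.99 Gm = 6.499e+10 m.
Use the vis-viva equation v² = GM(2/r − 1/a) with a = (rₚ + rₐ)/2 = (4.784e+09 + 6.499e+10)/2 = 3.4887e+10 m.
vₚ = √(GM · (2/rₚ − 1/a)) = √(4.107e+15 · (2/4.784e+09 − 1/3.4887e+10)) m/s ≈ 1265 m/s = 1.265 km/s.
vₐ = √(GM · (2/rₐ − 1/a)) = √(4.107e+15 · (2/6.499e+10 − 1/3.4887e+10)) m/s ≈ 93.09 m/s = 93.09 m/s.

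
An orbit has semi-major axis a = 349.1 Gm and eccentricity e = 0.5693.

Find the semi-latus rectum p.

Convert to SI: a = 349.1 Gm = 3.491e+11 m.
p = a (1 − e²).
p = 3.491e+11 · (1 − (0.5693)²) = 3.491e+11 · 0.675898 ≈ 2.36e+11 m = 236 Gm.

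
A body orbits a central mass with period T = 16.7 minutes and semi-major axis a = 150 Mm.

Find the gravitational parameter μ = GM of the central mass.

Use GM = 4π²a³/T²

Convert to SI: T = 16.7 minutes = 1002 s; a = 150 Mm = 1.5e+08 m.
GM = 4π² · a³ / T².
GM = 4π² · (1.5e+08)³ / (1002)² m³/s² ≈ 1.327e+20 m³/s² = 1.327 × 10^20 m³/s².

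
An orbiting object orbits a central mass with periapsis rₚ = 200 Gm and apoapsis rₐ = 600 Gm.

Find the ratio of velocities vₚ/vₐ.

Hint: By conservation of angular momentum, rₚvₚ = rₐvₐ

Convert to SI: rₚ = 200 Gm = 2e+11 m; rₐ = 600 Gm = 6e+11 m.
Conservation of angular momentum gives rₚvₚ = rₐvₐ, so vₚ/vₐ = rₐ/rₚ.
vₚ/vₐ = 6e+11 / 2e+11 ≈ 3.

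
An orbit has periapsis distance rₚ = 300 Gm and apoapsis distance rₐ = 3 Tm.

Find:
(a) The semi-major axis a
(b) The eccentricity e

Convert to SI: rₚ = 300 Gm = 3e+11 m; rₐ = 3 Tm = 3e+12 m.
(a) a = (rₚ + rₐ) / 2 = (3e+11 + 3e+12) / 2 ≈ 1.65e+12 m = 1.65 Tm.
(b) e = (rₐ − rₚ) / (rₐ + rₚ) = (3e+12 − 3e+11) / (3e+12 + 3e+11) ≈ 0.8182.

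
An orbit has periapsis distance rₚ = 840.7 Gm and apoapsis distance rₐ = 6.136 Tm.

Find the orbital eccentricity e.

Convert to SI: rₚ = 840.7 Gm = 8.407e+11 m; rₐ = 6.136 Tm = 6.136e+12 m.
e = (rₐ − rₚ) / (rₐ + rₚ).
e = (6.136e+12 − 8.407e+11) / (6.136e+12 + 8.407e+11) = 5.2953e+12 / 6.9767e+12 ≈ 0.759.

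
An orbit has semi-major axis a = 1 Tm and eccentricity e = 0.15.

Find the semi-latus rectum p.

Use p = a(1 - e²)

Convert to SI: a = 1 Tm = 1e+12 m.
p = a (1 − e²).
p = 1e+12 · (1 − (0.15)²) = 1e+12 · 0.9775 ≈ 9.775e+11 m = 977.5 Gm.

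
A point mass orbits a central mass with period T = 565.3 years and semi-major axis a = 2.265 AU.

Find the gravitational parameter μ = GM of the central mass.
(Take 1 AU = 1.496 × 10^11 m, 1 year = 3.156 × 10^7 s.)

Convert to SI: T = 565.3 years = 1.78409e+10 s; a = 2.265 AU = 3.38844e+11 m.
GM = 4π² · a³ / T².
GM = 4π² · (3.38844e+11)³ / (1.78409e+10)² m³/s² ≈ 4.825e+15 m³/s² = 4.825 × 10^15 m³/s².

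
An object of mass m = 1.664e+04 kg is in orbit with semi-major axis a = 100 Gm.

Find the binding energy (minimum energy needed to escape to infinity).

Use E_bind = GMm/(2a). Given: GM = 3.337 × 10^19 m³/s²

Convert to SI: a = 100 Gm = 1e+11 m.
Total orbital energy is E = −GMm/(2a); binding energy is E_bind = −E = GMm/(2a).
E_bind = 3.337e+19 · 1.664e+04 / (2 · 1e+11) J ≈ 2.776e+12 J = 2.776 TJ.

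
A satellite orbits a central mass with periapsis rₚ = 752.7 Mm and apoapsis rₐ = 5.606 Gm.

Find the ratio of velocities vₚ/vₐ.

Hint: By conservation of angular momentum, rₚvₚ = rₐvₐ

Convert to SI: rₚ = 752.7 Mm = 7.527e+08 m; rₐ = 5.606 Gm = 5.606e+09 m.
Conservation of angular momentum gives rₚvₚ = rₐvₐ, so vₚ/vₐ = rₐ/rₚ.
vₚ/vₐ = 5.606e+09 / 7.527e+08 ≈ 7.448.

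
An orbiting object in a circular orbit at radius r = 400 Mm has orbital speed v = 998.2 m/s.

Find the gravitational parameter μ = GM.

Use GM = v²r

Convert to SI: r = 400 Mm = 4e+08 m.
For a circular orbit v² = GM/r, so GM = v² · r.
GM = (998.2)² · 4e+08 m³/s² ≈ 3.986e+14 m³/s² = 3.986 × 10^14 m³/s².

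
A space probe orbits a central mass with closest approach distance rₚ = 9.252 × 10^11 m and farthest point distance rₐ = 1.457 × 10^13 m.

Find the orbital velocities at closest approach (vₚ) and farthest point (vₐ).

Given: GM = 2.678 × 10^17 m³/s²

Use the vis-viva equation v² = GM(2/r − 1/a) with a = (rₚ + rₐ)/2 = (9.252e+11 + 1.457e+13)/2 = 7.7476e+12 m.
vₚ = √(GM · (2/rₚ − 1/a)) = √(2.678e+17 · (2/9.252e+11 − 1/7.7476e+12)) m/s ≈ 737.8 m/s = 737.8 m/s.
vₐ = √(GM · (2/rₐ − 1/a)) = √(2.678e+17 · (2/1.457e+13 − 1/7.7476e+12)) m/s ≈ 46.85 m/s = 46.85 m/s.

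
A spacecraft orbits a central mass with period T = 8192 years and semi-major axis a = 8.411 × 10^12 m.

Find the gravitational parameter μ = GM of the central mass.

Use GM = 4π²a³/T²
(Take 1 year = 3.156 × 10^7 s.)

Convert to SI: T = 8192 years = 2.5854e+11 s.
GM = 4π² · a³ / T².
GM = 4π² · (8.411e+12)³ / (2.5854e+11)² m³/s² ≈ 3.514e+17 m³/s² = 3.514 × 10^17 m³/s².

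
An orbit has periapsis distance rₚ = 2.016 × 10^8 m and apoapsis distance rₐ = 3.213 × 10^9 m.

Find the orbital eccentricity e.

e = (rₐ − rₚ) / (rₐ + rₚ).
e = (3.213e+09 − 2.016e+08) / (3.213e+09 + 2.016e+08) = 3.0114e+09 / 3.4146e+09 ≈ 0.8819.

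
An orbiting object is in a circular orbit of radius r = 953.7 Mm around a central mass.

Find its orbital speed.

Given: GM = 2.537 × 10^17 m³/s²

Convert to SI: r = 953.7 Mm = 9.537e+08 m.
For a circular orbit, gravity supplies the centripetal force, so v = √(GM / r).
v = √(2.537e+17 / 9.537e+08) m/s ≈ 1.631e+04 m/s = 16.31 km/s.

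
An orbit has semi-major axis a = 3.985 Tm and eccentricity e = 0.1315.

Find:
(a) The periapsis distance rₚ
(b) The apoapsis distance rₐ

Convert to SI: a = 3.985 Tm = 3.985e+12 m.
(a) rₚ = a(1 − e) = 3.985e+12 · (1 − 0.1315) = 3.985e+12 · 0.8685 ≈ 3.461e+12 m = 3.461 Tm.
(b) rₐ = a(1 + e) = 3.985e+12 · (1 + 0.1315) = 3.985e+12 · 1.1315 ≈ 4.509e+12 m = 4.509 Tm.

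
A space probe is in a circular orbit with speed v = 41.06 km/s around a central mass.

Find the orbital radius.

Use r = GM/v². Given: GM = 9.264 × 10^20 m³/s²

Convert to SI: v = 41.06 km/s = 41060 m/s.
For a circular orbit, v² = GM / r, so r = GM / v².
r = 9.264e+20 / (41060)² m ≈ 5.495e+11 m = 549.5 Gm.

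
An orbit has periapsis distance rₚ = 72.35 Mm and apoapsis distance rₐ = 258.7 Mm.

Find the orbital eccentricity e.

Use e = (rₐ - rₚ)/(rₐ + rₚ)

Convert to SI: rₚ = 72.35 Mm = 7.235e+07 m; rₐ = 258.7 Mm = 2.587e+08 m.
e = (rₐ − rₚ) / (rₐ + rₚ).
e = (2.587e+08 − 7.235e+07) / (2.587e+08 + 7.235e+07) = 1.8635e+08 / 3.3105e+08 ≈ 0.5629.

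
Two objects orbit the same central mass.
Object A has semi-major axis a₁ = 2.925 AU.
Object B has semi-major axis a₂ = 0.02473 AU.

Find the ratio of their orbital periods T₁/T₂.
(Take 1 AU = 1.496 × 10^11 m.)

Convert to SI: a₁ = 2.925 AU = 4.3758e+11 m; a₂ = 0.02473 AU = 3.69961e+09 m.
From Kepler's third law, (T₁/T₂)² = (a₁/a₂)³, so T₁/T₂ = (a₁/a₂)^(3/2).
a₁/a₂ = 4.3758e+11 / 3.69961e+09 = 118.277.
T₁/T₂ = (118.277)^(3/2) ≈ 1286.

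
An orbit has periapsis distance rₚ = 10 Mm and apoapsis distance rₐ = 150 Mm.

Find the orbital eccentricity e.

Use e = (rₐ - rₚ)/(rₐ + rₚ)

Convert to SI: rₚ = 10 Mm = 1e+07 m; rₐ = 150 Mm = 1.5e+08 m.
e = (rₐ − rₚ) / (rₐ + rₚ).
e = (1.5e+08 − 1e+07) / (1.5e+08 + 1e+07) = 1.4e+08 / 1.6e+08 ≈ 0.875.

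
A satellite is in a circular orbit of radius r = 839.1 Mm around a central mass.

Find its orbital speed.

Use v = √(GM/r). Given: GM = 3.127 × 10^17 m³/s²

Convert to SI: r = 839.1 Mm = 8.391e+08 m.
For a circular orbit, gravity supplies the centripetal force, so v = √(GM / r).
v = √(3.127e+17 / 8.391e+08) m/s ≈ 1.93e+04 m/s = 19.3 km/s.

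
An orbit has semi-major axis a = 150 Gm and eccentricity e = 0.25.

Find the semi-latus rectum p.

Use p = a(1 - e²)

Convert to SI: a = 150 Gm = 1.5e+11 m.
p = a (1 − e²).
p = 1.5e+11 · (1 − (0.25)²) = 1.5e+11 · 0.9375 ≈ 1.406e+11 m = 140.6 Gm.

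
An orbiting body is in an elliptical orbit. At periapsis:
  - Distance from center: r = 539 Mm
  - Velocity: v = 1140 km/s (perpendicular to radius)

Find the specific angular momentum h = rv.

Convert to SI: r = 539 Mm = 5.39e+08 m; v = 1140 km/s = 1.14e+06 m/s.
With v perpendicular to r, h = r · v.
h = 5.39e+08 · 1.14e+06 m²/s ≈ 6.145e+14 m²/s.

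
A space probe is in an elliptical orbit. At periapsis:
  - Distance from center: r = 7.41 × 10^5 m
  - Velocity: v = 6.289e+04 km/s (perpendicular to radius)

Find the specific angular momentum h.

Convert to SI: v = 6.289e+04 km/s = 6.289e+07 m/s.
With v perpendicular to r, h = r · v.
h = 741000 · 6.289e+07 m²/s ≈ 4.66e+13 m²/s.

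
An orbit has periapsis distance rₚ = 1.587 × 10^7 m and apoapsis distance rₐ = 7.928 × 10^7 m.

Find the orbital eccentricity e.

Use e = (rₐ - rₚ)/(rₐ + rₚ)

e = (rₐ − rₚ) / (rₐ + rₚ).
e = (7.928e+07 − 1.587e+07) / (7.928e+07 + 1.587e+07) = 6.341e+07 / 9.515e+07 ≈ 0.6664.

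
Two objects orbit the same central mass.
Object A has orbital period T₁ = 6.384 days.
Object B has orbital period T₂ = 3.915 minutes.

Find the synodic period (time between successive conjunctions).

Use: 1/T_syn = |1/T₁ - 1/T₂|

Convert to SI: T₁ = 6.384 days = 551578 s; T₂ = 3.915 minutes = 234.9 s.
T_syn = |T₁ · T₂ / (T₁ − T₂)|.
T_syn = |551578 · 234.9 / (551578 − 234.9)| s ≈ 235 s = 3.917 minutes.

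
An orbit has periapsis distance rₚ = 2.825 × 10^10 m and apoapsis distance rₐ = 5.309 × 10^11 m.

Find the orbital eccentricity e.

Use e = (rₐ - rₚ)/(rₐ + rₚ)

e = (rₐ − rₚ) / (rₐ + rₚ).
e = (5.309e+11 − 2.825e+10) / (5.309e+11 + 2.825e+10) = 5.0265e+11 / 5.5915e+11 ≈ 0.899.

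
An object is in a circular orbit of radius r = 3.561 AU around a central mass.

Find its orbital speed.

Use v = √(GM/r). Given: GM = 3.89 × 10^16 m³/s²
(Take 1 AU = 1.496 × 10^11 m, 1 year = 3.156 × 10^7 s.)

Convert to SI: r = 3.561 AU = 5.32726e+11 m.
For a circular orbit, gravity supplies the centripetal force, so v = √(GM / r).
v = √(3.89e+16 / 5.32726e+11) m/s ≈ 270.2 m/s = 0.05701 AU/year.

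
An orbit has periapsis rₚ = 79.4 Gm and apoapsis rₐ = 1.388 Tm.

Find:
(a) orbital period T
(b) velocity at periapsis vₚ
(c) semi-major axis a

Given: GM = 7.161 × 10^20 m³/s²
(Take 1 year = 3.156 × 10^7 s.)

Convert to SI: rₚ = 79.4 Gm = 7.94e+10 m; rₐ = 1.388 Tm = 1.388e+12 m.
(a) With a = (rₚ + rₐ)/2 = 7.337e+11 m, T = 2π √(a³/GM) = 2π √((7.337e+11)³/7.161e+20) s ≈ 1.476e+08 s
(b) With a = (rₚ + rₐ)/2 = 7.337e+11 m, vₚ = √(GM (2/rₚ − 1/a)) = √(7.161e+20 · (2/7.94e+10 − 1/7.337e+11)) m/s ≈ 1.306e+05 m/s
(c) a = (rₚ + rₐ)/2 = (7.94e+10 + 1.388e+12)/2 ≈ 7.337e+11 m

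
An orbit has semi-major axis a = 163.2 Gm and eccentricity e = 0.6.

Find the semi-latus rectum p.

Convert to SI: a = 163.2 Gm = 1.632e+11 m.
p = a (1 − e²).
p = 1.632e+11 · (1 − (0.6)²) = 1.632e+11 · 0.64 ≈ 1.044e+11 m = 104.4 Gm.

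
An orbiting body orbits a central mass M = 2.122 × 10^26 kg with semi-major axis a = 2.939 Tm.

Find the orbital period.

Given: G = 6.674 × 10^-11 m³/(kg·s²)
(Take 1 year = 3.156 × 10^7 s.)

Convert to SI: a = 2.939 Tm = 2.939e+12 m.
GM = G · M = 6.674e-11 · 2.122e+26 = 1.41622e+16 m³/s².
Kepler's third law: T = 2π √(a³ / GM).
Substituting a = 2.939e+12 m and GM = 1.41622e+16 m³/s²:
T = 2π √((2.939e+12)³ / 1.41622e+16) s
T ≈ 2.66e+11 s = 8429 years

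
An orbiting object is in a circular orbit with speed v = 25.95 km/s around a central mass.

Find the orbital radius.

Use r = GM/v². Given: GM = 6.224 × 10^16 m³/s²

Convert to SI: v = 25.95 km/s = 25950 m/s.
For a circular orbit, v² = GM / r, so r = GM / v².
r = 6.224e+16 / (25950)² m ≈ 9.243e+07 m = 92.43 Mm.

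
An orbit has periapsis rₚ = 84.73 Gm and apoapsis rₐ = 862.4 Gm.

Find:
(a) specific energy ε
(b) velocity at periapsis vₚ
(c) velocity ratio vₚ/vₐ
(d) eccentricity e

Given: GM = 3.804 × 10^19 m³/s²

Convert to SI: rₚ = 84.73 Gm = 8.473e+10 m; rₐ = 862.4 Gm = 8.624e+11 m.
(a) With a = (rₚ + rₐ)/2 = 4.73565e+11 m, ε = −GM/(2a) = −3.804e+19/(2 · 4.73565e+11) J/kg ≈ -4.016e+07 J/kg
(b) With a = (rₚ + rₐ)/2 = 4.73565e+11 m, vₚ = √(GM (2/rₚ − 1/a)) = √(3.804e+19 · (2/8.473e+10 − 1/4.73565e+11)) m/s ≈ 2.859e+04 m/s
(c) Conservation of angular momentum (rₚvₚ = rₐvₐ) gives vₚ/vₐ = rₐ/rₚ = 8.624e+11/8.473e+10 ≈ 10.18
(d) e = (rₐ − rₚ)/(rₐ + rₚ) = (8.624e+11 − 8.473e+10)/(8.624e+11 + 8.473e+10) ≈ 0.8211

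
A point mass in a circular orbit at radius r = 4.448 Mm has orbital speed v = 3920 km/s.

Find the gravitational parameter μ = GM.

Convert to SI: r = 4.448 Mm = 4.448e+06 m; v = 3920 km/s = 3.92e+06 m/s.
For a circular orbit v² = GM/r, so GM = v² · r.
GM = (3.92e+06)² · 4.448e+06 m³/s² ≈ 6.835e+19 m³/s² = 6.835 × 10^19 m³/s².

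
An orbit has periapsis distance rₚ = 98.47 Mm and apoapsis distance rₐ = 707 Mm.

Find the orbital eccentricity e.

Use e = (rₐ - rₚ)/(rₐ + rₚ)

Convert to SI: rₚ = 98.47 Mm = 9.847e+07 m; rₐ = 707 Mm = 7.07e+08 m.
e = (rₐ − rₚ) / (rₐ + rₚ).
e = (7.07e+08 − 9.847e+07) / (7.07e+08 + 9.847e+07) = 6.0853e+08 / 8.0547e+08 ≈ 0.7555.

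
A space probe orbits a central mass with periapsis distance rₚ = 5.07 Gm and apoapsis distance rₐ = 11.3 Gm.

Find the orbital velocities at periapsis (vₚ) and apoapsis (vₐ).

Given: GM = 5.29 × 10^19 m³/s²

Convert to SI: rₚ = 5.07 Gm = 5.07e+09 m; rₐ = 11.3 Gm = 1.13e+10 m.
Use the vis-viva equation v² = GM(2/r − 1/a) with a = (rₚ + rₐ)/2 = (5.07e+09 + 1.13e+10)/2 = 8.185e+09 m.
vₚ = √(GM · (2/rₚ − 1/a)) = √(5.29e+19 · (2/5.07e+09 − 1/8.185e+09)) m/s ≈ 1.2e+05 m/s = 120 km/s.
vₐ = √(GM · (2/rₐ − 1/a)) = √(5.29e+19 · (2/1.13e+10 − 1/8.185e+09)) m/s ≈ 5.385e+04 m/s = 53.85 km/s.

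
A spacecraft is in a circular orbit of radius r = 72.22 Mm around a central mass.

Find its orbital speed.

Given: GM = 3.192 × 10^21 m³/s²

Convert to SI: r = 72.22 Mm = 7.222e+07 m.
For a circular orbit, gravity supplies the centripetal force, so v = √(GM / r).
v = √(3.192e+21 / 7.222e+07) m/s ≈ 6.648e+06 m/s = 6648 km/s.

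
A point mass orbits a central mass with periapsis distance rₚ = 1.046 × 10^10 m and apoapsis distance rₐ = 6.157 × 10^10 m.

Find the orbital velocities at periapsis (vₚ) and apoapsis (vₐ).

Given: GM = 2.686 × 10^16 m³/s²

Use the vis-viva equation v² = GM(2/r − 1/a) with a = (rₚ + rₐ)/2 = (1.046e+10 + 6.157e+10)/2 = 3.6015e+10 m.
vₚ = √(GM · (2/rₚ − 1/a)) = √(2.686e+16 · (2/1.046e+10 − 1/3.6015e+10)) m/s ≈ 2095 m/s = 2.095 km/s.
vₐ = √(GM · (2/rₐ − 1/a)) = √(2.686e+16 · (2/6.157e+10 − 1/3.6015e+10)) m/s ≈ 356 m/s = 356 m/s.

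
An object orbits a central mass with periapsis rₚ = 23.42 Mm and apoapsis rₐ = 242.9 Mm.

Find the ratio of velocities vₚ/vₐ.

Convert to SI: rₚ = 23.42 Mm = 2.342e+07 m; rₐ = 242.9 Mm = 2.429e+08 m.
Conservation of angular momentum gives rₚvₚ = rₐvₐ, so vₚ/vₐ = rₐ/rₚ.
vₚ/vₐ = 2.429e+08 / 2.342e+07 ≈ 10.37.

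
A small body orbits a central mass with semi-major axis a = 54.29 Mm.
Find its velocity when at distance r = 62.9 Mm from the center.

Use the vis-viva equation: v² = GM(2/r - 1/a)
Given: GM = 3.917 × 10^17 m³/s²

Convert to SI: a = 54.29 Mm = 5.429e+07 m; r = 62.9 Mm = 6.29e+07 m.
Vis-viva: v = √(GM · (2/r − 1/a)).
2/r − 1/a = 2/6.29e+07 − 1/5.429e+07 = 1.33769e-08 m⁻¹.
v = √(3.917e+17 · 1.33769e-08) m/s ≈ 7.239e+04 m/s = 72.39 km/s.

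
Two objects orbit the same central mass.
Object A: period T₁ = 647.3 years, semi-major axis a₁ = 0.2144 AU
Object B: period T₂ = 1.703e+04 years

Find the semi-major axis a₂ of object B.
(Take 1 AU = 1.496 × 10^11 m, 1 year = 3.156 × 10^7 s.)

Convert to SI: T₁ = 647.3 years = 2.04288e+10 s; a₁ = 0.2144 AU = 3.20742e+10 m; T₂ = 1.703e+04 years = 5.37467e+11 s.
Kepler's third law: (T₁/T₂)² = (a₁/a₂)³ ⇒ a₂ = a₁ · (T₂/T₁)^(2/3).
T₂/T₁ = 5.37467e+11 / 2.04288e+10 = 26.3093.
a₂ = 3.20742e+10 · (26.3093)^(2/3) m ≈ 2.837e+11 m = 1.897 AU.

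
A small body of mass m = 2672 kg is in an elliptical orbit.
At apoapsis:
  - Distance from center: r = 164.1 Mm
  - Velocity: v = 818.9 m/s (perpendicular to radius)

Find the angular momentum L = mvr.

Convert to SI: r = 164.1 Mm = 1.641e+08 m.
Since v is perpendicular to r, L = m · v · r.
L = 2672 · 818.9 · 1.641e+08 kg·m²/s ≈ 3.591e+14 kg·m²/s.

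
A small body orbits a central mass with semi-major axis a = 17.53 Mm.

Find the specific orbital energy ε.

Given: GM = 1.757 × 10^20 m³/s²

Convert to SI: a = 17.53 Mm = 1.753e+07 m.
ε = −GM / (2a).
ε = −1.757e+20 / (2 · 1.753e+07) J/kg ≈ -5.011e+12 J/kg = -5011 GJ/kg.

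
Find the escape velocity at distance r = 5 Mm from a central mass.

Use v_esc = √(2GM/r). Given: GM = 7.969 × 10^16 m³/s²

Convert to SI: r = 5 Mm = 5e+06 m.
Escape velocity comes from setting total energy to zero: ½v² − GM/r = 0 ⇒ v_esc = √(2GM / r).
v_esc = √(2 · 7.969e+16 / 5e+06) m/s ≈ 1.785e+05 m/s = 178.5 km/s.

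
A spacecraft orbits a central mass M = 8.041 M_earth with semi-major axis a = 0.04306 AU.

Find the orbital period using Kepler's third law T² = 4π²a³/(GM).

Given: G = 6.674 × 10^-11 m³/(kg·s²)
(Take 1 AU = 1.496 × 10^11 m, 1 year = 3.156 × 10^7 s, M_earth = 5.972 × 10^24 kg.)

Convert to SI: a = 0.04306 AU = 6.44178e+09 m; M = 8.041 M_earth = 4.80209e+25 kg.
GM = G · M = 6.674e-11 · 4.80209e+25 = 3.20491e+15 m³/s².
Kepler's third law: T = 2π √(a³ / GM).
Substituting a = 6.44178e+09 m and GM = 3.20491e+15 m³/s²:
T = 2π √((6.44178e+09)³ / 3.20491e+15) s
T ≈ 5.738e+07 s = 1.818 years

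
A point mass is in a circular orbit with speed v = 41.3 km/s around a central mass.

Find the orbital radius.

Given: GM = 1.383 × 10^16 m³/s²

Convert to SI: v = 41.3 km/s = 41300 m/s.
For a circular orbit, v² = GM / r, so r = GM / v².
r = 1.383e+16 / (41300)² m ≈ 8.108e+06 m = 8.108 Mm.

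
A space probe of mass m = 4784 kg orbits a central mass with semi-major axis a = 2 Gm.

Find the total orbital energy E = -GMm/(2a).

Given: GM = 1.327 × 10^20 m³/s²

Convert to SI: a = 2 Gm = 2e+09 m.
E = −GMm / (2a).
E = −1.327e+20 · 4784 / (2 · 2e+09) J ≈ -1.587e+14 J = -158.7 TJ.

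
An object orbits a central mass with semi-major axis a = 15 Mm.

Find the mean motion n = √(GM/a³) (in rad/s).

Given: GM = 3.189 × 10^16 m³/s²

Convert to SI: a = 15 Mm = 1.5e+07 m.
n = √(GM / a³).
n = √(3.189e+16 / (1.5e+07)³) rad/s ≈ 0.003074 rad/s.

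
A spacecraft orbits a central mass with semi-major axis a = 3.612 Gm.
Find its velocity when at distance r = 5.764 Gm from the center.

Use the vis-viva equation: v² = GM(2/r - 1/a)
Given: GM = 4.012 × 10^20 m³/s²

Convert to SI: a = 3.612 Gm = 3.612e+09 m; r = 5.764 Gm = 5.764e+09 m.
Vis-viva: v = √(GM · (2/r − 1/a)).
2/r − 1/a = 2/5.764e+09 − 1/3.612e+09 = 7.01263e-11 m⁻¹.
v = √(4.012e+20 · 7.01263e-11) m/s ≈ 1.677e+05 m/s = 167.7 km/s.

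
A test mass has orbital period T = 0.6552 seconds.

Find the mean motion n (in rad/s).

n = 2π / T.
n = 2π / 0.6552 s ≈ 9.59 rad/s.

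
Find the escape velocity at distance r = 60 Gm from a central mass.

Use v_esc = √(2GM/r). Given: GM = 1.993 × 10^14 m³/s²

Convert to SI: r = 60 Gm = 6e+10 m.
Escape velocity comes from setting total energy to zero: ½v² − GM/r = 0 ⇒ v_esc = √(2GM / r).
v_esc = √(2 · 1.993e+14 / 6e+10) m/s ≈ 81.51 m/s = 81.51 m/s.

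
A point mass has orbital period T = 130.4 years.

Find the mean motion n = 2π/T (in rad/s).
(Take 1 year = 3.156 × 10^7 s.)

Convert to SI: T = 130.4 years = 4.11542e+09 s.
n = 2π / T.
n = 2π / 4.11542e+09 s ≈ 1.527e-09 rad/s.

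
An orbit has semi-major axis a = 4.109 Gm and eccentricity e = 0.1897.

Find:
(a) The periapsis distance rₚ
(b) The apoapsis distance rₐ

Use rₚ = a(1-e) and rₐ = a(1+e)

Convert to SI: a = 4.109 Gm = 4.109e+09 m.
(a) rₚ = a(1 − e) = 4.109e+09 · (1 − 0.1897) = 4.109e+09 · 0.8103 ≈ 3.33e+09 m = 3.33 Gm.
(b) rₐ = a(1 + e) = 4.109e+09 · (1 + 0.1897) = 4.109e+09 · 1.1897 ≈ 4.888e+09 m = 4.888 Gm.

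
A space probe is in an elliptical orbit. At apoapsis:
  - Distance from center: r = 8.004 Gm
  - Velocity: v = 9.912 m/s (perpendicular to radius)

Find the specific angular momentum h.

Convert to SI: r = 8.004 Gm = 8.004e+09 m.
With v perpendicular to r, h = r · v.
h = 8.004e+09 · 9.912 m²/s ≈ 7.934e+10 m²/s.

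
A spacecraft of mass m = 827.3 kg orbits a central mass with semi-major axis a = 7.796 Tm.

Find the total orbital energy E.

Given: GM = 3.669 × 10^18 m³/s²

Convert to SI: a = 7.796 Tm = 7.796e+12 m.
E = −GMm / (2a).
E = −3.669e+18 · 827.3 / (2 · 7.796e+12) J ≈ -1.947e+08 J = -194.7 MJ.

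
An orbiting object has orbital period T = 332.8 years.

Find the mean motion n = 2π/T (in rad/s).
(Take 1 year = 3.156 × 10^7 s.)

Convert to SI: T = 332.8 years = 1.05032e+10 s.
n = 2π / T.
n = 2π / 1.05032e+10 s ≈ 5.982e-10 rad/s.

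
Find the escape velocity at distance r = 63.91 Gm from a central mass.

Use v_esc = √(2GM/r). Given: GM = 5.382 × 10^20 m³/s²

Convert to SI: r = 63.91 Gm = 6.391e+10 m.
Escape velocity comes from setting total energy to zero: ½v² − GM/r = 0 ⇒ v_esc = √(2GM / r).
v_esc = √(2 · 5.382e+20 / 6.391e+10) m/s ≈ 1.298e+05 m/s = 129.8 km/s.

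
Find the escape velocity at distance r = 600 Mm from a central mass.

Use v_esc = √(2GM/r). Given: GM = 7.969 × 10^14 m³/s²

Convert to SI: r = 600 Mm = 6e+08 m.
Escape velocity comes from setting total energy to zero: ½v² − GM/r = 0 ⇒ v_esc = √(2GM / r).
v_esc = √(2 · 7.969e+14 / 6e+08) m/s ≈ 1630 m/s = 1.63 km/s.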